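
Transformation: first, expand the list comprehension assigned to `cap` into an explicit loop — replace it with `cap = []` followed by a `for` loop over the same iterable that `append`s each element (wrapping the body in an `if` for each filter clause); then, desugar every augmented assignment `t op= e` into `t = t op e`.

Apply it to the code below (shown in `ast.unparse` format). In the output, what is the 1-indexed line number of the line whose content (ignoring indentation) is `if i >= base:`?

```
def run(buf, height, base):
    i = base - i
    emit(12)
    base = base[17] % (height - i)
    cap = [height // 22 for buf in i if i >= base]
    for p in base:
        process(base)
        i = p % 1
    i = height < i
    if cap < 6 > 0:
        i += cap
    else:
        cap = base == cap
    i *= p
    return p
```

Transformed code:
def run(buf, height, base):
    i = base - i
    emit(12)
    base = base[17] % (height - i)
    cap = []
    for buf in i:
        if i >= base:
            cap.append(height // 22)
    for p in base:
        process(base)
        i = p % 1
    i = height < i
    if cap < 6 > 0:
        i = i + cap
    else:
        cap = base == cap
    i = i * p
    return p

7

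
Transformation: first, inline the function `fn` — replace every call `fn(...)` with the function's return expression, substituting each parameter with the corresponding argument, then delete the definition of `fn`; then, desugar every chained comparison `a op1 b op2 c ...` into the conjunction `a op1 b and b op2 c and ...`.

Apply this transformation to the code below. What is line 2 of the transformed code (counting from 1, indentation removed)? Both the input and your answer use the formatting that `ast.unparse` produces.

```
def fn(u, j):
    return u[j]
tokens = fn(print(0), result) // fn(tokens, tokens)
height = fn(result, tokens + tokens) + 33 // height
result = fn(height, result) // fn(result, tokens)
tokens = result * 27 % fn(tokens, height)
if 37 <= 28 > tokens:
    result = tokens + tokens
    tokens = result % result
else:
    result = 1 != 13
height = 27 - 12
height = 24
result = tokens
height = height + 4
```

height = result[tokens + tokens] + 33 // height

Transformed code:
tokens = print(0)[result] // tokens[tokens]
height = result[tokens + tokens] + 33 // height
result = height[result] // result[tokens]
tokens = result * 27 % tokens[height]
if 37 <= 28 and 28 > tokens:
    result = tokens + tokens
    tokens = result % result
else:
    result = 1 != 13
height = 27 - 12
height = 24
result = tokens
height = height + 4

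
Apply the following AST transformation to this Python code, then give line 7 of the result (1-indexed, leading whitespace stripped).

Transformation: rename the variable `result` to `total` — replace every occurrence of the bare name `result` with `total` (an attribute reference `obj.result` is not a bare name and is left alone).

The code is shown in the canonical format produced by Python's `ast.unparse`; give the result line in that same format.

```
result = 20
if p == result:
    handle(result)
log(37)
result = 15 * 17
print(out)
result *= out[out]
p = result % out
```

total *= out[out]

Transformed code:
total = 20
if p == total:
    handle(total)
log(37)
total = 15 * 17
print(out)
total *= out[out]
p = total % out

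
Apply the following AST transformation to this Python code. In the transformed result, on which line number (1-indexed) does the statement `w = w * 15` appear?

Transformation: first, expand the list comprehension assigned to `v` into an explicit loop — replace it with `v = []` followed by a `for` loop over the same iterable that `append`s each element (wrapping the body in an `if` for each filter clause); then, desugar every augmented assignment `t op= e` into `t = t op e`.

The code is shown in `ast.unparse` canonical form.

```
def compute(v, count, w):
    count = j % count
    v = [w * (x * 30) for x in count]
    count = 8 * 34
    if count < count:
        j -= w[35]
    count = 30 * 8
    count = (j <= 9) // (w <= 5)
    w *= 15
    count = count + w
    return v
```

Transformed code:
def compute(v, count, w):
    count = j % count
    v = []
    for x in count:
        v.append(w * (x * 30))
    count = 8 * 34
    if count < count:
        j = j - w[35]
    count = 30 * 8
    count = (j <= 9) // (w <= 5)
    w = w * 15
    count = count + w
    return v

11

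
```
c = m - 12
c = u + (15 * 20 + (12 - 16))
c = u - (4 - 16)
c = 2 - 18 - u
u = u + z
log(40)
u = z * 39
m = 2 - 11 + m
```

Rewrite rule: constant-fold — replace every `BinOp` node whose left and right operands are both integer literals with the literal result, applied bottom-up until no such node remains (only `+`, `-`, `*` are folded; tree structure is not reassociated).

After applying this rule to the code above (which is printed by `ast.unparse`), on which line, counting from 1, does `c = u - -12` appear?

3

Transformed code:
c = m - 12
c = u + 296
c = u - -12
c = -16 - u
u = u + z
log(40)
u = z * 39
m = -9 + m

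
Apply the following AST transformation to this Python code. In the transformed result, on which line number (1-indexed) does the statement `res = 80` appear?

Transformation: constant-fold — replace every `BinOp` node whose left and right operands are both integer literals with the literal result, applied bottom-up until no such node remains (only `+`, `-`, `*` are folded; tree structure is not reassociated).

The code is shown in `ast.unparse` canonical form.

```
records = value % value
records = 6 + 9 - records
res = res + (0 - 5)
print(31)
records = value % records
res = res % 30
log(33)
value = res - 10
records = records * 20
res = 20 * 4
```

Transformed code:
records = value % value
records = 15 - records
res = res + -5
print(31)
records = value % records
res = res % 30
log(33)
value = res - 10
records = records * 20
res = 80

10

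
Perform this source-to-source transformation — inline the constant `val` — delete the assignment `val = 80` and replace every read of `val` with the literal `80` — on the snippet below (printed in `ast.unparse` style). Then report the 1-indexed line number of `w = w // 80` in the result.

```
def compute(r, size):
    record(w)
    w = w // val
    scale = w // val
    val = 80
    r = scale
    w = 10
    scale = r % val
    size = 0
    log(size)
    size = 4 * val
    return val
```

Transformed code:
def compute(r, size):
    record(w)
    w = w // 80
    scale = w // 80
    r = scale
    w = 10
    scale = r % 80
    size = 0
    log(size)
    size = 4 * 80
    return 80

3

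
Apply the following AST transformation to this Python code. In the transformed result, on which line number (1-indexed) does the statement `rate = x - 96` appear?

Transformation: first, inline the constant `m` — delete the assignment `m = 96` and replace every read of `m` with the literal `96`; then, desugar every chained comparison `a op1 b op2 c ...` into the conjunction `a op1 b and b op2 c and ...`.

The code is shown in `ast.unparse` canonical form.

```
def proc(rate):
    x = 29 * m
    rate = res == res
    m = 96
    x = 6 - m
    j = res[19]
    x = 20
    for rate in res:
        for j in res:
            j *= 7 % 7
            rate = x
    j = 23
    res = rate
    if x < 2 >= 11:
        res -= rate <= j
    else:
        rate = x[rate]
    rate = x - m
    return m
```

Transformed code:
def proc(rate):
    x = 29 * 96
    rate = res == res
    x = 6 - 96
    j = res[19]
    x = 20
    for rate in res:
        for j in res:
            j *= 7 % 7
            rate = x
    j = 23
    res = rate
    if x < 2 and 2 >= 11:
        res -= rate <= j
    else:
        rate = x[rate]
    rate = x - 96
    return 96

17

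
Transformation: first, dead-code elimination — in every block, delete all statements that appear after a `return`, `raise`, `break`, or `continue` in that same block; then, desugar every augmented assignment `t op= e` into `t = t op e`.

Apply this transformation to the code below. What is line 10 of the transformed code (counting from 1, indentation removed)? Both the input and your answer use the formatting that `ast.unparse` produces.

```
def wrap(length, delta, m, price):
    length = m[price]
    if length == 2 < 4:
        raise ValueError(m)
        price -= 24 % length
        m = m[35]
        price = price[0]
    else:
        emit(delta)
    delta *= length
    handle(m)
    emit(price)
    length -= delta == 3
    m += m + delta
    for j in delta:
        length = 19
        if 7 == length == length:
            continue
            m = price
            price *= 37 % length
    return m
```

Transformed code:
def wrap(length, delta, m, price):
    length = m[price]
    if length == 2 < 4:
        raise ValueError(m)
    else:
        emit(delta)
    delta = delta * length
    handle(m)
    emit(price)
    length = length - (delta == 3)
    m = m + (m + delta)
    for j in delta:
        length = 19
        if 7 == length == length:
            continue
    return m

length = length - (delta == 3)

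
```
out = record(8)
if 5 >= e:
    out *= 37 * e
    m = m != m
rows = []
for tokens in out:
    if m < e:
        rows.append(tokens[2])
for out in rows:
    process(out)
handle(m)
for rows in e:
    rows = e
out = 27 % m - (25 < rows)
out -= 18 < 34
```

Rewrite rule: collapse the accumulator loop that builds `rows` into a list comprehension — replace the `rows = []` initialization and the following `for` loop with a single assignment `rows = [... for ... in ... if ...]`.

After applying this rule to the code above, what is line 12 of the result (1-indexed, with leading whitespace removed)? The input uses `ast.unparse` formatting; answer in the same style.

Transformed code:
out = record(8)
if 5 >= e:
    out *= 37 * e
    m = m != m
rows = [tokens[2] for tokens in out if m < e]
for out in rows:
    process(out)
handle(m)
for rows in e:
    rows = e
out = 27 % m - (25 < rows)
out -= 18 < 34

out -= 18 < 34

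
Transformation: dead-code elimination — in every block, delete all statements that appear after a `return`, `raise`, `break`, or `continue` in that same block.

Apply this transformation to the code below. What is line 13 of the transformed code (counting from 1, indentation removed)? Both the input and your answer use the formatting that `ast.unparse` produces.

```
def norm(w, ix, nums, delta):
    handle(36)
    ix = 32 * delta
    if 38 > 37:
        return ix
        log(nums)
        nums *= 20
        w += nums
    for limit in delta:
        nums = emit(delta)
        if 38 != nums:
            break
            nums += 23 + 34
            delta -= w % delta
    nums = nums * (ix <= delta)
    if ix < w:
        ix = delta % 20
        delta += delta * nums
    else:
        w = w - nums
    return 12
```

delta += delta * nums

Transformed code:
def norm(w, ix, nums, delta):
    handle(36)
    ix = 32 * delta
    if 38 > 37:
        return ix
    for limit in delta:
        nums = emit(delta)
        if 38 != nums:
            break
    nums = nums * (ix <= delta)
    if ix < w:
        ix = delta % 20
        delta += delta * nums
    else:
        w = w - nums
    return 12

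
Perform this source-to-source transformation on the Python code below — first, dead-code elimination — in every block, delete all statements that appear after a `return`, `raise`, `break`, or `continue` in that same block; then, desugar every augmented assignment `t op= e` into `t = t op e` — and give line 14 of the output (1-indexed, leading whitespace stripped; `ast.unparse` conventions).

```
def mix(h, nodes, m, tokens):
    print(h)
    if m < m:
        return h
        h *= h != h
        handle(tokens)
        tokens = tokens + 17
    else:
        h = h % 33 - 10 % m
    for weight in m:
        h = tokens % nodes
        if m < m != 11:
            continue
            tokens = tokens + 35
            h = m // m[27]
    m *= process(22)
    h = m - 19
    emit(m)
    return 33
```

return 33

Transformed code:
def mix(h, nodes, m, tokens):
    print(h)
    if m < m:
        return h
    else:
        h = h % 33 - 10 % m
    for weight in m:
        h = tokens % nodes
        if m < m != 11:
            continue
    m = m * process(22)
    h = m - 19
    emit(m)
    return 33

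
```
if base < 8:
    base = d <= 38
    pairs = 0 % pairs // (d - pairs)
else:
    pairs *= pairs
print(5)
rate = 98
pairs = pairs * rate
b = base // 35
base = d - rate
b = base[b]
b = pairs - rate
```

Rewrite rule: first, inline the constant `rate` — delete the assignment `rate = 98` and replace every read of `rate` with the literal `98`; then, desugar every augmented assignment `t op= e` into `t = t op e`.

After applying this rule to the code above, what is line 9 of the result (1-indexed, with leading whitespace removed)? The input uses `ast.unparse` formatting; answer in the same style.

Transformed code:
if base < 8:
    base = d <= 38
    pairs = 0 % pairs // (d - pairs)
else:
    pairs = pairs * pairs
print(5)
pairs = pairs * 98
b = base // 35
base = d - 98
b = base[b]
b = pairs - 98

base = d - 98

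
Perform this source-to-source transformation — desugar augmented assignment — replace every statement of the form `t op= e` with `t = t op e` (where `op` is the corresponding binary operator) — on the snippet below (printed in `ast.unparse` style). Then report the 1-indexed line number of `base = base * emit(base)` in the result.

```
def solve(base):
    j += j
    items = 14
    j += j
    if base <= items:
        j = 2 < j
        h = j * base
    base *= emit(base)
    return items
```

Transformed code:
def solve(base):
    j = j + j
    items = 14
    j = j + j
    if base <= items:
        j = 2 < j
        h = j * base
    base = base * emit(base)
    return items

8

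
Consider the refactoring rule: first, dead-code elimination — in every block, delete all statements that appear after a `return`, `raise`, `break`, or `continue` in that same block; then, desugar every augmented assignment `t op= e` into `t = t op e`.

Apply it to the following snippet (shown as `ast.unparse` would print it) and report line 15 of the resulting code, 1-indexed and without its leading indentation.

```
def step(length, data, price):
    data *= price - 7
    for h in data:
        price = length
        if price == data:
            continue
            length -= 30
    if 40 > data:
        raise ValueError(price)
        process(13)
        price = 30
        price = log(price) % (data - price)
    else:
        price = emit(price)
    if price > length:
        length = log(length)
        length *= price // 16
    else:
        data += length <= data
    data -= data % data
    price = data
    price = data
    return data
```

data = data + (length <= data)

Transformed code:
def step(length, data, price):
    data = data * (price - 7)
    for h in data:
        price = length
        if price == data:
            continue
    if 40 > data:
        raise ValueError(price)
    else:
        price = emit(price)
    if price > length:
        length = log(length)
        length = length * (price // 16)
    else:
        data = data + (length <= data)
    data = data - data % data
    price = data
    price = data
    return data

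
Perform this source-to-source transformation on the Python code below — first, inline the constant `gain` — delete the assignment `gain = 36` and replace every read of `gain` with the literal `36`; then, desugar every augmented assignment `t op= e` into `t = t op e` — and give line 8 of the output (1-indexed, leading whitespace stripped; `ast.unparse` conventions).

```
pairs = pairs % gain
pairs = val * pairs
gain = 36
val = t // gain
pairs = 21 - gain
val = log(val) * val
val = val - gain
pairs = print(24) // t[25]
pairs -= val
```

Transformed code:
pairs = pairs % 36
pairs = val * pairs
val = t // 36
pairs = 21 - 36
val = log(val) * val
val = val - 36
pairs = print(24) // t[25]
pairs = pairs - val

pairs = pairs - val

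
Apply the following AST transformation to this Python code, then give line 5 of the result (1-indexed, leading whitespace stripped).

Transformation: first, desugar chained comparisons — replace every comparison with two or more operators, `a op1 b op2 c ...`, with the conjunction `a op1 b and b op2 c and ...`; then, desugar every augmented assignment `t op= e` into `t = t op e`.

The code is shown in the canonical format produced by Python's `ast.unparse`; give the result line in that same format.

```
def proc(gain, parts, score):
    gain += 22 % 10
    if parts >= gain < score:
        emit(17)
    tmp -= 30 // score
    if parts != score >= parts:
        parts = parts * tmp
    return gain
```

tmp = tmp - 30 // score

Transformed code:
def proc(gain, parts, score):
    gain = gain + 22 % 10
    if parts >= gain and gain < score:
        emit(17)
    tmp = tmp - 30 // score
    if parts != score and score >= parts:
        parts = parts * tmp
    return gain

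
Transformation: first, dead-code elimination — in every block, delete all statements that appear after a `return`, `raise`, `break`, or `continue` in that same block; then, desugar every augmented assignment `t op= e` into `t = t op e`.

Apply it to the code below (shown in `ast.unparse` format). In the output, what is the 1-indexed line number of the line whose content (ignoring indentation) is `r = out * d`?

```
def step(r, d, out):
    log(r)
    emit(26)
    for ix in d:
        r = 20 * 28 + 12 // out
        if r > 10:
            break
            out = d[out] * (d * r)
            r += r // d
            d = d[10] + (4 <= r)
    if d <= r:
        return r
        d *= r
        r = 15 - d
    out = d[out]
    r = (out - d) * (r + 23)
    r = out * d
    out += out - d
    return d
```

12

Transformed code:
def step(r, d, out):
    log(r)
    emit(26)
    for ix in d:
        r = 20 * 28 + 12 // out
        if r > 10:
            break
    if d <= r:
        return r
    out = d[out]
    r = (out - d) * (r + 23)
    r = out * d
    out = out + (out - d)
    return d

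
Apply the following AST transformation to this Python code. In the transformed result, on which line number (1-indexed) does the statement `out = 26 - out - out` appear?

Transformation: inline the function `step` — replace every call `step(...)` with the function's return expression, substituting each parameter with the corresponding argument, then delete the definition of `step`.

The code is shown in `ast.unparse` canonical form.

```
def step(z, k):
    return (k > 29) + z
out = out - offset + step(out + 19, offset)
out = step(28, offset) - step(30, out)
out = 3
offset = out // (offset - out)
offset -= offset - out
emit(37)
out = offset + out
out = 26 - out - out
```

8

Transformed code:
out = out - offset + ((offset > 29) + (out + 19))
out = (offset > 29) + 28 - ((out > 29) + 30)
out = 3
offset = out // (offset - out)
offset -= offset - out
emit(37)
out = offset + out
out = 26 - out - out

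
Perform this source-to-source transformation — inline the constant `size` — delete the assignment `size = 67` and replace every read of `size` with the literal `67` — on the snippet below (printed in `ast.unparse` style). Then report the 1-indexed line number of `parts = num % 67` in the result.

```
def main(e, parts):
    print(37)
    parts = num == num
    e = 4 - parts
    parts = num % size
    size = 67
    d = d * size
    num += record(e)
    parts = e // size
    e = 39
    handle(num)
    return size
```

5

Transformed code:
def main(e, parts):
    print(37)
    parts = num == num
    e = 4 - parts
    parts = num % 67
    d = d * 67
    num += record(e)
    parts = e // 67
    e = 39
    handle(num)
    return 67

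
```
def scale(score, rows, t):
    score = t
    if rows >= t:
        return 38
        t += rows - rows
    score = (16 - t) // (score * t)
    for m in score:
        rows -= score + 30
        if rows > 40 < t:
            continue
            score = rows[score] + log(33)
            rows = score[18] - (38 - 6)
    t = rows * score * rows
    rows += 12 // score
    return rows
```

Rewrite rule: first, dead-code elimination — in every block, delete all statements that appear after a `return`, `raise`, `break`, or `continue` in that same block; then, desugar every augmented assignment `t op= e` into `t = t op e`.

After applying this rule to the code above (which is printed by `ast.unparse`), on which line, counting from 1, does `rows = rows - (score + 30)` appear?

Transformed code:
def scale(score, rows, t):
    score = t
    if rows >= t:
        return 38
    score = (16 - t) // (score * t)
    for m in score:
        rows = rows - (score + 30)
        if rows > 40 < t:
            continue
    t = rows * score * rows
    rows = rows + 12 // score
    return rows

7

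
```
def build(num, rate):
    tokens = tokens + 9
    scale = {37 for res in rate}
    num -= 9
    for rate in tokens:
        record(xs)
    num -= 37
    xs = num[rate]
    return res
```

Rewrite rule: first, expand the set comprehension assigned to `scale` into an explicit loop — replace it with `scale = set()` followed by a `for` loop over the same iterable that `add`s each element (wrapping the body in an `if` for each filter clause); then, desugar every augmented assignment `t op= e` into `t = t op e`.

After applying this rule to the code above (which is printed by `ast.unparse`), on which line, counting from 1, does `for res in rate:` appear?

Transformed code:
def build(num, rate):
    tokens = tokens + 9
    scale = set()
    for res in rate:
        scale.add(37)
    num = num - 9
    for rate in tokens:
        record(xs)
    num = num - 37
    xs = num[rate]
    return res

4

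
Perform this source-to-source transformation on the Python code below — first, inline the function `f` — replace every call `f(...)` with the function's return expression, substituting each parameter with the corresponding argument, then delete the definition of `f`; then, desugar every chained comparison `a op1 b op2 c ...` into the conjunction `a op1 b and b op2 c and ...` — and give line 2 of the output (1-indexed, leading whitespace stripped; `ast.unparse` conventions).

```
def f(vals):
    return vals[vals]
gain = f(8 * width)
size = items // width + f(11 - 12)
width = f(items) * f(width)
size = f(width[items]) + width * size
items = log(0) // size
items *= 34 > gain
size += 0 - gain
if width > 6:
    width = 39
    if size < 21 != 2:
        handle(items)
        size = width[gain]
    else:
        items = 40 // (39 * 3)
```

size = items // width + (11 - 12)[11 - 12]

Transformed code:
gain = (8 * width)[8 * width]
size = items // width + (11 - 12)[11 - 12]
width = items[items] * width[width]
size = width[items][width[items]] + width * size
items = log(0) // size
items *= 34 > gain
size += 0 - gain
if width > 6:
    width = 39
    if size < 21 and 21 != 2:
        handle(items)
        size = width[gain]
    else:
        items = 40 // (39 * 3)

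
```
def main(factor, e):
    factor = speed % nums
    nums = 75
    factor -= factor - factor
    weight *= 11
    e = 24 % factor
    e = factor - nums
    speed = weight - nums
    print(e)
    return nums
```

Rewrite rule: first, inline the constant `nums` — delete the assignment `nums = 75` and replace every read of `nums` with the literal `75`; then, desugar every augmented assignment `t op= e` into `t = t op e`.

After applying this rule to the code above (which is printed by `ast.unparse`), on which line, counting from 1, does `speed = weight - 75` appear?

7

Transformed code:
def main(factor, e):
    factor = speed % 75
    factor = factor - (factor - factor)
    weight = weight * 11
    e = 24 % factor
    e = factor - 75
    speed = weight - 75
    print(e)
    return 75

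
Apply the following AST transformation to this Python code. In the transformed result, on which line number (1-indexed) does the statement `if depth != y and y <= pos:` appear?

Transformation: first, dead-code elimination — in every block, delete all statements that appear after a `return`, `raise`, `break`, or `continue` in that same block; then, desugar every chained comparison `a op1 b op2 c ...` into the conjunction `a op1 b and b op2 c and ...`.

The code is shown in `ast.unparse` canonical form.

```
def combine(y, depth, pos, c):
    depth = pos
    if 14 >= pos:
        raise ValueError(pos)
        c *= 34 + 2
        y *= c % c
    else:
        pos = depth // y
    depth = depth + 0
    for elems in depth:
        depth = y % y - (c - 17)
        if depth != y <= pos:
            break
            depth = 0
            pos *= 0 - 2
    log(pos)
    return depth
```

Transformed code:
def combine(y, depth, pos, c):
    depth = pos
    if 14 >= pos:
        raise ValueError(pos)
    else:
        pos = depth // y
    depth = depth + 0
    for elems in depth:
        depth = y % y - (c - 17)
        if depth != y and y <= pos:
            break
    log(pos)
    return depth

10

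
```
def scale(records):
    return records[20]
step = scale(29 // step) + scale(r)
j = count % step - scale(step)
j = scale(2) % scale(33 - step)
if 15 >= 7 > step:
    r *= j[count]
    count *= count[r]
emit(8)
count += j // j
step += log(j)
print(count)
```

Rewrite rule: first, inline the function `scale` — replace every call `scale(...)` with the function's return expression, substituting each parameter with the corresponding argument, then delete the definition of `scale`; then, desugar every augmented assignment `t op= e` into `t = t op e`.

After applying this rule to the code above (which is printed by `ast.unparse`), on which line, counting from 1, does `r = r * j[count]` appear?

Transformed code:
step = (29 // step)[20] + r[20]
j = count % step - step[20]
j = 2[20] % (33 - step)[20]
if 15 >= 7 > step:
    r = r * j[count]
    count = count * count[r]
emit(8)
count = count + j // j
step = step + log(j)
print(count)

5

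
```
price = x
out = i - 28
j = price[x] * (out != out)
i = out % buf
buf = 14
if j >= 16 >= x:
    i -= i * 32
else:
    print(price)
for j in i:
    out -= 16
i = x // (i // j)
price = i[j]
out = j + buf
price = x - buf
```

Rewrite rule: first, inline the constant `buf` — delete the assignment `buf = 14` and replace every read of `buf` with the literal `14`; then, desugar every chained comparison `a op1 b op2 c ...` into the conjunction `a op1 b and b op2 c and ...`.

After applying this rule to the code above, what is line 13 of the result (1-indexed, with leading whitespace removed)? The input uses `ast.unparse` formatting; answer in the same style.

out = j + 14

Transformed code:
price = x
out = i - 28
j = price[x] * (out != out)
i = out % 14
if j >= 16 and 16 >= x:
    i -= i * 32
else:
    print(price)
for j in i:
    out -= 16
i = x // (i // j)
price = i[j]
out = j + 14
price = x - 14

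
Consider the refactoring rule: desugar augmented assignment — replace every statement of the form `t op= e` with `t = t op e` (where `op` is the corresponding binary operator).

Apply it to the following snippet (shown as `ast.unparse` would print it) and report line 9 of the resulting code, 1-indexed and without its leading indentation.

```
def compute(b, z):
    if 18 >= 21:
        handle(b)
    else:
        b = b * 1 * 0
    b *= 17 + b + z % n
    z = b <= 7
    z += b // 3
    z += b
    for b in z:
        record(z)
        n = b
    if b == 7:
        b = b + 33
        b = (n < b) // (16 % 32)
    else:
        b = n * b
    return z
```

z = z + b

Transformed code:
def compute(b, z):
    if 18 >= 21:
        handle(b)
    else:
        b = b * 1 * 0
    b = b * (17 + b + z % n)
    z = b <= 7
    z = z + b // 3
    z = z + b
    for b in z:
        record(z)
        n = b
    if b == 7:
        b = b + 33
        b = (n < b) // (16 % 32)
    else:
        b = n * b
    return z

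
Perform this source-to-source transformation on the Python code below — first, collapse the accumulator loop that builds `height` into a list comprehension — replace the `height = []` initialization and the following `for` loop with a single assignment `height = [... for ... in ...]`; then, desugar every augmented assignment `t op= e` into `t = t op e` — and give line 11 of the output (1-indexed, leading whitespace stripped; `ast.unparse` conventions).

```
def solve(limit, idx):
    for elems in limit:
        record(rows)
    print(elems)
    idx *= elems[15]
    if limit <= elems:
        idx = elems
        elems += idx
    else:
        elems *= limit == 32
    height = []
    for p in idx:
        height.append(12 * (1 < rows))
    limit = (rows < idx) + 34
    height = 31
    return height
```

Transformed code:
def solve(limit, idx):
    for elems in limit:
        record(rows)
    print(elems)
    idx = idx * elems[15]
    if limit <= elems:
        idx = elems
        elems = elems + idx
    else:
        elems = elems * (limit == 32)
    height = [12 * (1 < rows) for p in idx]
    limit = (rows < idx) + 34
    height = 31
    return height

height = [12 * (1 < rows) for p in idx]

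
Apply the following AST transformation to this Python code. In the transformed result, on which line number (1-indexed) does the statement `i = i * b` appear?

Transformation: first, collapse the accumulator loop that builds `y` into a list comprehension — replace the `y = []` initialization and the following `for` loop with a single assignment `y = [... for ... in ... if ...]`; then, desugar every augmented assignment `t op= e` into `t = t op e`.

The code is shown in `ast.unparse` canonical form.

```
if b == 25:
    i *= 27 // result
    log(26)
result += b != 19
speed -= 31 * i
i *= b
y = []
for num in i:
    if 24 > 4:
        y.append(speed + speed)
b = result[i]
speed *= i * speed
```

Transformed code:
if b == 25:
    i = i * (27 // result)
    log(26)
result = result + (b != 19)
speed = speed - 31 * i
i = i * b
y = [speed + speed for num in i if 24 > 4]
b = result[i]
speed = speed * (i * speed)

6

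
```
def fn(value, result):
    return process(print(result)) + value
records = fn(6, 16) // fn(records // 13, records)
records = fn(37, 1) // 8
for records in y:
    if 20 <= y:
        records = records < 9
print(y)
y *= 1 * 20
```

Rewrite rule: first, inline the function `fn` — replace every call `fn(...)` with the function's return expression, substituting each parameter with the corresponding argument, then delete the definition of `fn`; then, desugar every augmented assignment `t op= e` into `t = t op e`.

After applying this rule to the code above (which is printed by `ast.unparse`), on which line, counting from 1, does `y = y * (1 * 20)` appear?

7

Transformed code:
records = (process(print(16)) + 6) // (process(print(records)) + records // 13)
records = (process(print(1)) + 37) // 8
for records in y:
    if 20 <= y:
        records = records < 9
print(y)
y = y * (1 * 20)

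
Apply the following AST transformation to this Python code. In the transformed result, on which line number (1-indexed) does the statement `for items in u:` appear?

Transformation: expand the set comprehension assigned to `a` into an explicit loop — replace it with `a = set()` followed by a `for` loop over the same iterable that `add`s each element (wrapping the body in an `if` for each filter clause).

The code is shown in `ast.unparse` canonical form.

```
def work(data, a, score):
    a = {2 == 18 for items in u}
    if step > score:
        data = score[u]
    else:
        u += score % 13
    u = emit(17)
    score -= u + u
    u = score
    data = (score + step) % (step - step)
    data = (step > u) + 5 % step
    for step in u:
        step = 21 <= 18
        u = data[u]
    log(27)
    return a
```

3

Transformed code:
def work(data, a, score):
    a = set()
    for items in u:
        a.add(2 == 18)
    if step > score:
        data = score[u]
    else:
        u += score % 13
    u = emit(17)
    score -= u + u
    u = score
    data = (score + step) % (step - step)
    data = (step > u) + 5 % step
    for step in u:
        step = 21 <= 18
        u = data[u]
    log(27)
    return a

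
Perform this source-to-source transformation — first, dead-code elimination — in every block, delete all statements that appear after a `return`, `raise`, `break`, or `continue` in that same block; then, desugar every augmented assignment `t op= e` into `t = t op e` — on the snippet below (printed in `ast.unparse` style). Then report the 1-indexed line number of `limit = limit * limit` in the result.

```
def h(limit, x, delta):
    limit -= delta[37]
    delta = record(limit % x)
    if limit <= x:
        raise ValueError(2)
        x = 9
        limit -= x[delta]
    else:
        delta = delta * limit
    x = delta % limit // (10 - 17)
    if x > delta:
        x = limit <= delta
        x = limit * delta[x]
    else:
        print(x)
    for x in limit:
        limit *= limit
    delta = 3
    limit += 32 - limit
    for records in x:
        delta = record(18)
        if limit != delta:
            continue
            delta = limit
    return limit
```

Transformed code:
def h(limit, x, delta):
    limit = limit - delta[37]
    delta = record(limit % x)
    if limit <= x:
        raise ValueError(2)
    else:
        delta = delta * limit
    x = delta % limit // (10 - 17)
    if x > delta:
        x = limit <= delta
        x = limit * delta[x]
    else:
        print(x)
    for x in limit:
        limit = limit * limit
    delta = 3
    limit = limit + (32 - limit)
    for records in x:
        delta = record(18)
        if limit != delta:
            continue
    return limit

15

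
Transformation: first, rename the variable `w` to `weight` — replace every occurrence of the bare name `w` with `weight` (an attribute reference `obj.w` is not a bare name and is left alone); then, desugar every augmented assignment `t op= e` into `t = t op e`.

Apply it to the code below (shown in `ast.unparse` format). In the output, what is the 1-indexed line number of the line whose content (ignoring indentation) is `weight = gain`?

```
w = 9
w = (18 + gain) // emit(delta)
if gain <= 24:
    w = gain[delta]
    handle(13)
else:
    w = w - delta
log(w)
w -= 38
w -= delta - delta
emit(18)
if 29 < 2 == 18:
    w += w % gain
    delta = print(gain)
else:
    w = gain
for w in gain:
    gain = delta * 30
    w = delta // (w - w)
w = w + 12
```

16

Transformed code:
weight = 9
weight = (18 + gain) // emit(delta)
if gain <= 24:
    weight = gain[delta]
    handle(13)
else:
    weight = weight - delta
log(weight)
weight = weight - 38
weight = weight - (delta - delta)
emit(18)
if 29 < 2 == 18:
    weight = weight + weight % gain
    delta = print(gain)
else:
    weight = gain
for weight in gain:
    gain = delta * 30
    weight = delta // (weight - weight)
weight = weight + 12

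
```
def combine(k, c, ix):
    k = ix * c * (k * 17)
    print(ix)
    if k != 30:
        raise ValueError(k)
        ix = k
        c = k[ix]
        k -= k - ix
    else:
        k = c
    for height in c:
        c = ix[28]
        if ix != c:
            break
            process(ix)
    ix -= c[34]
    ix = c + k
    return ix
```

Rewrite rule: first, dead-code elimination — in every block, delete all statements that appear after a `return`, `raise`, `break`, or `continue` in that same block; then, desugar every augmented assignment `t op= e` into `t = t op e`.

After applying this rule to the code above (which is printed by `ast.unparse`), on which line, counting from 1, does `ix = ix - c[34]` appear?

Transformed code:
def combine(k, c, ix):
    k = ix * c * (k * 17)
    print(ix)
    if k != 30:
        raise ValueError(k)
    else:
        k = c
    for height in c:
        c = ix[28]
        if ix != c:
            break
    ix = ix - c[34]
    ix = c + k
    return ix

12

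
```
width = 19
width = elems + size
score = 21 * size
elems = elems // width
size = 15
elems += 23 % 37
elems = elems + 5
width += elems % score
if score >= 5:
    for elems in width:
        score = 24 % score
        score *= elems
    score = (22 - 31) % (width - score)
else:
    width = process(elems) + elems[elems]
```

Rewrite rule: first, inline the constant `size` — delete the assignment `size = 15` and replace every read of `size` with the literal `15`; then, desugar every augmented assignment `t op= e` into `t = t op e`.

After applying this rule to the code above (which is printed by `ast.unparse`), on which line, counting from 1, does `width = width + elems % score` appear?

7

Transformed code:
width = 19
width = elems + 15
score = 21 * 15
elems = elems // width
elems = elems + 23 % 37
elems = elems + 5
width = width + elems % score
if score >= 5:
    for elems in width:
        score = 24 % score
        score = score * elems
    score = (22 - 31) % (width - score)
else:
    width = process(elems) + elems[elems]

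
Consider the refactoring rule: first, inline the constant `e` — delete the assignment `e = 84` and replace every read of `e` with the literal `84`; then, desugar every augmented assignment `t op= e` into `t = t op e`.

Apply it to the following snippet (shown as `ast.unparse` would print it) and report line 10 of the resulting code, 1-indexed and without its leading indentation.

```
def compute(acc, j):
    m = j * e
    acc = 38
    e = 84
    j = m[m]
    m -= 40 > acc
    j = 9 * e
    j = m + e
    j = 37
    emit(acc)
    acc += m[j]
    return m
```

Transformed code:
def compute(acc, j):
    m = j * 84
    acc = 38
    j = m[m]
    m = m - (40 > acc)
    j = 9 * 84
    j = m + 84
    j = 37
    emit(acc)
    acc = acc + m[j]
    return m

acc = acc + m[j]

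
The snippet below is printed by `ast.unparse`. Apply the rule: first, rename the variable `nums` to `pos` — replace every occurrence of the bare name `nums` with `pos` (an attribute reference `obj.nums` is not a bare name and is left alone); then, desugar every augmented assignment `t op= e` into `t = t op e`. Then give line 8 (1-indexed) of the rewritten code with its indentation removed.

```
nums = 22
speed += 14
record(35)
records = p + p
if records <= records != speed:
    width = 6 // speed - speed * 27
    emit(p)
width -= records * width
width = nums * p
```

Transformed code:
pos = 22
speed = speed + 14
record(35)
records = p + p
if records <= records != speed:
    width = 6 // speed - speed * 27
    emit(p)
width = width - records * width
width = pos * p

width = width - records * width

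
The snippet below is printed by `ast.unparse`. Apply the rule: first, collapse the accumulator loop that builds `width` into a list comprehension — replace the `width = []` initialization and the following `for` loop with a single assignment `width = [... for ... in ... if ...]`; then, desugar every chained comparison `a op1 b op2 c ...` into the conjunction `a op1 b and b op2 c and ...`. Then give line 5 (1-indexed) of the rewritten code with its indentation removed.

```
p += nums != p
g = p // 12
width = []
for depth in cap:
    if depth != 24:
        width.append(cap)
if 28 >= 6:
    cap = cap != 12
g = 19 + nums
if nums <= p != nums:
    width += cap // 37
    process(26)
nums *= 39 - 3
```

Transformed code:
p += nums != p
g = p // 12
width = [cap for depth in cap if depth != 24]
if 28 >= 6:
    cap = cap != 12
g = 19 + nums
if nums <= p and p != nums:
    width += cap // 37
    process(26)
nums *= 39 - 3

cap = cap != 12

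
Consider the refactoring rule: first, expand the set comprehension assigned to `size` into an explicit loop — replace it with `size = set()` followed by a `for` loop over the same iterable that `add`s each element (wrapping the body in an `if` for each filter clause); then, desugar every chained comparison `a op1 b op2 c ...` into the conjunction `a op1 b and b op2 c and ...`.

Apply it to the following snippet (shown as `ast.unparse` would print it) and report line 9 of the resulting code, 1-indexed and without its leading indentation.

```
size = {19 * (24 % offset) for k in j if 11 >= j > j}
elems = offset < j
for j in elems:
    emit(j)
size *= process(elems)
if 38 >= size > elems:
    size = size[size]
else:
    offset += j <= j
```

if 38 >= size and size > elems:

Transformed code:
size = set()
for k in j:
    if 11 >= j and j > j:
        size.add(19 * (24 % offset))
elems = offset < j
for j in elems:
    emit(j)
size *= process(elems)
if 38 >= size and size > elems:
    size = size[size]
else:
    offset += j <= j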